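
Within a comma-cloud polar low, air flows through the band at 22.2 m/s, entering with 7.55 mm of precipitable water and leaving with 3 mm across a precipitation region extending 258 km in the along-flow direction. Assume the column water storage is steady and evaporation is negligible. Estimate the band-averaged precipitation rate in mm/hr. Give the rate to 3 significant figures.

Column moisture flux per unit crosswind length is F = V × PW.
Inflow: F_in = 22.2 × 7.55 = 167.61 mm·m/s
Outflow: F_out = 22.2 × 3 = 66.6 mm·m/s
Steady-state rate R = (F_in − F_out)/L = (167.61 − 66.6) / 258000 m = 3.915e-04 mm/s.
R = 3.915e-04 × 3600 = 1.41 mm/hr.

R ≈ 1.41 mm/hr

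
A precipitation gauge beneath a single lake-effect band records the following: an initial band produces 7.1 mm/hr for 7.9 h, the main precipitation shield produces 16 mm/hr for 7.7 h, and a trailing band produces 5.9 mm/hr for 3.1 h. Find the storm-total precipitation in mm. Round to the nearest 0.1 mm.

Total = Σ Rᵢ Δtᵢ = 7.1 × 7.9 + 16 × 7.7 + 5.9 × 3.1
      = 56.09 + 123.2 + 18.29 = 197.6 mm.

total ≈ 197.6 mm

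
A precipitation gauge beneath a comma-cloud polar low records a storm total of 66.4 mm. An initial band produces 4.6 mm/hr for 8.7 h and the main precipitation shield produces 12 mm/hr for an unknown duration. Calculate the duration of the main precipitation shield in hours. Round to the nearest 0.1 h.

Known phases: 4.6 × 8.7 = 40.02 mm.
Remaining depth = 66.4 − 40.02 = 26.38 mm.
Duration = 26.38 / 12 = 2.2 h.

duration ≈ 2.2 h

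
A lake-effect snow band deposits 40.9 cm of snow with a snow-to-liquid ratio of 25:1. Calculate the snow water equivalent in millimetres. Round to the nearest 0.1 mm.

SWE = snow depth / ratio = 40.9 cm / 25 = 1.636 cm = 16.4 mm.

SWE ≈ 16.4 mm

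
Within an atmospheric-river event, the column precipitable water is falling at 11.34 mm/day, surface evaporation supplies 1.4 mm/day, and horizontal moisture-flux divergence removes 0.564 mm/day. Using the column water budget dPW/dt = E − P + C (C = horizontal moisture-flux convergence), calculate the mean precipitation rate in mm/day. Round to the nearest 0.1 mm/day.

P ≈ 12.2 mm/day

dPW/dt = -11.34 mm/day.
P = E + C − dPW/dt = 1.4 + (-0.564) − (-11.34) = 12.2 mm/day.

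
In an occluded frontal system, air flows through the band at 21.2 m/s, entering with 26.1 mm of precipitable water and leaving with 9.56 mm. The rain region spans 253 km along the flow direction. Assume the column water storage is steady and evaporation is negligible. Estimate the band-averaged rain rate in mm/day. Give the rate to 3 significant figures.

R ≈ 120 mm/day

Column moisture flux per unit crosswind length is F = V × PW.
Inflow: F_in = 21.2 × 26.1 = 553.32 mm·m/s
Outflow: F_out = 21.2 × 9.56 = 202.672 mm·m/s
Steady-state rate R = (F_in − F_out)/L = (553.32 − 202.672) / 253000 m = 1.386e-03 mm/s.
R = 1.386e-03 × 3600 × 24 = 120 mm/day.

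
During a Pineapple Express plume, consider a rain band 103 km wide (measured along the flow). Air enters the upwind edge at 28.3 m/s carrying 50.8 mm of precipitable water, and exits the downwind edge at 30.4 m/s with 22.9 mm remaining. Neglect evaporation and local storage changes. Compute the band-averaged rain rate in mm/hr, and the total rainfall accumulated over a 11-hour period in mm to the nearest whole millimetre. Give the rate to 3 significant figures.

Column moisture flux per unit crosswind length is F = V × PW.
Inflow: F_in = 28.3 × 50.8 = 1437.64 mm·m/s
Outflow: F_out = 30.4 × 22.9 = 696.16 mm·m/s
Steady-state rate R = (F_in − F_out)/L = (1437.64 − 696.16) / 103000 m = 7.199e-03 mm/s.
R = 7.199e-03 × 3600 = 25.9 mm/hr.
Over 11 h: total = 25.9 × 11 = 284.9 ≈ 285 mm.

R ≈ 25.9 mm/hr; total ≈ 285 mm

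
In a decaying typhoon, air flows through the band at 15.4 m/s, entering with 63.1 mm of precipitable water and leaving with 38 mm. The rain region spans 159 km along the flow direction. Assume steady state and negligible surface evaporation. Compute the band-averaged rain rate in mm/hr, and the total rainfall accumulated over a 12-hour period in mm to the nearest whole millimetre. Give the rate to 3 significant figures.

Column moisture flux per unit crosswind length is F = V × PW.
Inflow: F_in = 15.4 × 63.1 = 971.74 mm·m/s
Outflow: F_out = 15.4 × 38 = 585.2 mm·m/s
Steady-state rate R = (F_in − F_out)/L = (971.74 − 585.2) / 159000 m = 2.431e-03 mm/s.
R = 2.431e-03 × 3600 = 8.75 mm/hr.
Over 12 h: total = 8.75 × 12 = 105 mm.

R ≈ 8.75 mm/hr; total ≈ 105 mm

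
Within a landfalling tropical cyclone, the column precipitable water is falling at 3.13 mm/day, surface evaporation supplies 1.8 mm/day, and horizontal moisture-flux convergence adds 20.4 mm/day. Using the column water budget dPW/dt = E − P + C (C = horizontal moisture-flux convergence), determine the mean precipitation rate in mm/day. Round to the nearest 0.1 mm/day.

dPW/dt = -3.13 mm/day.
P = E + C − dPW/dt = 1.8 + (20.4) − (-3.13) = 25.3 mm/day.

P ≈ 25.3 mm/day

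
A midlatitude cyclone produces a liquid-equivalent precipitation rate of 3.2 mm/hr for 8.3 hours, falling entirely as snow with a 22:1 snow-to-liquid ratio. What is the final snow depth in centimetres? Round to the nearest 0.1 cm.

snow depth ≈ 58.4 cm

Liquid-equivalent depth = 3.2 × 8.3 = 26.56 mm.
Snow depth = 26.56 mm × 22 = 584.32 mm = 58.4 cm.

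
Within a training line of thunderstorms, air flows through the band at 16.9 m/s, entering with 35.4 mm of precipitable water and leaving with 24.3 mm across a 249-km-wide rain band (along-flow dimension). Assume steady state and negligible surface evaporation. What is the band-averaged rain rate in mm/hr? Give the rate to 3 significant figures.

R ≈ 2.71 mm/hr

Column moisture flux per unit crosswind length is F = V × PW.
Inflow: F_in = 16.9 × 35.4 = 598.26 mm·m/s
Outflow: F_out = 16.9 × 24.3 = 410.67 mm·m/s
Steady-state rate R = (F_in − F_out)/L = (598.26 − 410.67) / 249000 m = 7.534e-04 mm/s.
R = 7.534e-04 × 3600 = 2.71 mm/hr.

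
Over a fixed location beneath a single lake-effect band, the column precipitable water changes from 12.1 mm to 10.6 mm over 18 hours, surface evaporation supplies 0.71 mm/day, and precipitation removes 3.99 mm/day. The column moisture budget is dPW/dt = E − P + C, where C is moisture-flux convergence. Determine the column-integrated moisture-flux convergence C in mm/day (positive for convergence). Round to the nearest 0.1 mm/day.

C ≈ 1.3 mm/day

dPW/dt = (10.6 − 12.1) mm / (18/24 day) = -2.000 mm/day.
C = dPW/dt − E + P = (-2.000) − 0.71 + 3.99 = 1.3 mm/day.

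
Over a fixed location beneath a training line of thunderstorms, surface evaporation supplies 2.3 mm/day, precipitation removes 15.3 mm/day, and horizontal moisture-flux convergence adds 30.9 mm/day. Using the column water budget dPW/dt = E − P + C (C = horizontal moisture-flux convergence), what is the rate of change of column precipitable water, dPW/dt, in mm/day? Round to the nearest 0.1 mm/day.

dPW/dt = E − P + C = 2.3 − 15.3 + (30.9) = 17.9 mm/day.

dPW/dt ≈ 17.9 mm/day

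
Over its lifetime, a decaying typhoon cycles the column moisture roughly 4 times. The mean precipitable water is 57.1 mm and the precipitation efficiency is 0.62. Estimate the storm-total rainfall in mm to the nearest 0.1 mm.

Each cycle deposits ε × PW = 0.62 × 57.1 = 35.402 mm.
Over 4 cycles: 4 × 35.402 = 141.6 mm.

rainfall ≈ 141.6 mm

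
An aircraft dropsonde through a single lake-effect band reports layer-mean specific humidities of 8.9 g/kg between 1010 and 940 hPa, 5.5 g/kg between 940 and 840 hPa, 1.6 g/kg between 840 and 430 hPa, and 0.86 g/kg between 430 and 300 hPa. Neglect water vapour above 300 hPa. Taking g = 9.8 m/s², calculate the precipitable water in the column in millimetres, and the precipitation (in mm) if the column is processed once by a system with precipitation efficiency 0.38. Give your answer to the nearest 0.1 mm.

Precipitable water is the column-integrated vapour mass per unit area: PW = (1/g) Σ q̄ Δp, with q in kg/kg and Δp in Pa (1 kg/m² of water = 1 mm).
Layer 1010–940 hPa: Δp = 70 hPa = 7000 Pa, q̄ = 0.0089 kg/kg → 0.0089 × 7000 / 9.8 = 6.36 mm
Layer 940–840 hPa: Δp = 100 hPa = 10000 Pa, q̄ = 0.0055 kg/kg → 0.0055 × 10000 / 9.8 = 5.61 mm
Layer 840–430 hPa: Δp = 410 hPa = 41000 Pa, q̄ = 0.0016 kg/kg → 0.0016 × 41000 / 9.8 = 6.69 mm
Layer 430–300 hPa: Δp = 130 hPa = 13000 Pa, q̄ = 0.00086 kg/kg → 0.00086 × 13000 / 9.8 = 1.14 mm
PW = 6.36 + 5.61 + 6.69 + 1.14 = 19.80 ≈ 19.8 mm.
Precipitation = ε × PW = 0.38 × 19.8 = 7.5 mm.

PW ≈ 19.8 mm; precipitation ≈ 7.5 mm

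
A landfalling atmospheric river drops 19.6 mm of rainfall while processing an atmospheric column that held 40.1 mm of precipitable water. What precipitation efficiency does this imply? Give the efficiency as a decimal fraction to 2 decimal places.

ε = rainfall / PW = 19.6 / 40.1 = 0.49.

ε ≈ 0.49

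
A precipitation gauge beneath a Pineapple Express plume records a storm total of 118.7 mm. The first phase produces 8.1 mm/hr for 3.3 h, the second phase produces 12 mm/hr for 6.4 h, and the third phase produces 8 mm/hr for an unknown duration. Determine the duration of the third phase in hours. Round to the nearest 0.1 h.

Known phases: 8.1 × 3.3 + 12 × 6.4 = 26.73 + 76.8 = 103.53 mm.
Remaining depth = 118.7 − 103.53 = 15.17 mm.
Duration = 15.17 / 8 = 1.9 h.

duration ≈ 1.9 h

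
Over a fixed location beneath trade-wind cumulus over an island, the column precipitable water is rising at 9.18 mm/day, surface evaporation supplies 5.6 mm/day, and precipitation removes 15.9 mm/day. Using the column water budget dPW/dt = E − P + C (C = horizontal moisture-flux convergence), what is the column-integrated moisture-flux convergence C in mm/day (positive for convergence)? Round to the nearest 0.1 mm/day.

dPW/dt = +9.18 mm/day.
C = dPW/dt − E + P = (+9.18) − 5.6 + 15.9 = 19.5 mm/day.

C ≈ 19.5 mm/day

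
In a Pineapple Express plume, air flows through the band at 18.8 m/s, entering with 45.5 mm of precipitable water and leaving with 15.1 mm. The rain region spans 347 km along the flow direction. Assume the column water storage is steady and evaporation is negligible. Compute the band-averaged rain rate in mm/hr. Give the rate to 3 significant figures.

Column moisture flux per unit crosswind length is F = V × PW.
Inflow: F_in = 18.8 × 45.5 = 855.4 mm·m/s
Outflow: F_out = 18.8 × 15.1 = 283.88 mm·m/s
Steady-state rate R = (F_in − F_out)/L = (855.4 − 283.88) / 347000 m = 1.647e-03 mm/s.
R = 1.647e-03 × 3600 = 5.93 mm/hr.

R ≈ 5.93 mm/hr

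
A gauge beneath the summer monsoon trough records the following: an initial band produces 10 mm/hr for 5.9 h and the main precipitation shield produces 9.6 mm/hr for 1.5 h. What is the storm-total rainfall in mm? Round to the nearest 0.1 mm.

total ≈ 73.4 mm

Total = Σ Rᵢ Δtᵢ = 10 × 5.9 + 9.6 × 1.5
      = 59 + 14.4 = 73.4 mm.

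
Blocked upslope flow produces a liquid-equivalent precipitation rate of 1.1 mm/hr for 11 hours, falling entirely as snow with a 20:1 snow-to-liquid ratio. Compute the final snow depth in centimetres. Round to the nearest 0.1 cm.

snow depth ≈ 24.2 cm

Liquid-equivalent depth = 1.1 × 11 = 12.1 mm.
Snow depth = 12.1 mm × 20 = 242 mm = 24.2 cm.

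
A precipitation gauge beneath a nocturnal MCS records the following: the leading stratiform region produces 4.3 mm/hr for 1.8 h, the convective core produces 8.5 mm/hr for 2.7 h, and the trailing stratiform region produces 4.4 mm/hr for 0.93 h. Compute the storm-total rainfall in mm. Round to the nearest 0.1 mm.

total ≈ 34.8 mm

Total = Σ Rᵢ Δtᵢ = 4.3 × 1.8 + 8.5 × 2.7 + 4.4 × 0.93
      = 7.74 + 22.95 + 4.092 = 34.8 mm.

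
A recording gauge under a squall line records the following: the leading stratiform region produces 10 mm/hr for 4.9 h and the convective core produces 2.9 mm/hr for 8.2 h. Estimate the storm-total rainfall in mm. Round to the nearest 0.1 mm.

Total = Σ Rᵢ Δtᵢ = 10 × 4.9 + 2.9 × 8.2
      = 49 + 23.78 = 72.8 mm.

total ≈ 72.8 mm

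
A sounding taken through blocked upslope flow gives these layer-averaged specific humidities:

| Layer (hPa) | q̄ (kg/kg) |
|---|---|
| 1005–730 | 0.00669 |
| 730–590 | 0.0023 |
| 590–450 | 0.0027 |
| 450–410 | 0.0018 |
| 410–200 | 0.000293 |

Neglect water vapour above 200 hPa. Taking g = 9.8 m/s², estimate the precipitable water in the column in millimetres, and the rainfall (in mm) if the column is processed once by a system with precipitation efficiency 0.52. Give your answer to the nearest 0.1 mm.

Precipitable water is the column-integrated vapour mass per unit area: PW = (1/g) Σ q̄ Δp, with q in kg/kg and Δp in Pa (1 kg/m² of water = 1 mm).
Layer 1005–730 hPa: Δp = 275 hPa = 27500 Pa, q̄ = 0.00669 kg/kg → 0.00669 × 27500 / 9.8 = 18.77 mm
Layer 730–590 hPa: Δp = 140 hPa = 14000 Pa, q̄ = 0.0023 kg/kg → 0.0023 × 14000 / 9.8 = 3.29 mm
Layer 590–450 hPa: Δp = 140 hPa = 14000 Pa, q̄ = 0.0027 kg/kg → 0.0027 × 14000 / 9.8 = 3.86 mm
Layer 450–410 hPa: Δp = 40 hPa = 4000 Pa, q̄ = 0.0018 kg/kg → 0.0018 × 4000 / 9.8 = 0.73 mm
Layer 410–200 hPa: Δp = 210 hPa = 21000 Pa, q̄ = 0.000293 kg/kg → 0.000293 × 21000 / 9.8 = 0.63 mm
PW = 18.77 + 3.29 + 3.86 + 0.73 + 0.63 = 27.28 ≈ 27.3 mm.
Rainfall = ε × PW = 0.52 × 27.3 = 14.2 mm.

PW ≈ 27.3 mm; rainfall ≈ 14.2 mm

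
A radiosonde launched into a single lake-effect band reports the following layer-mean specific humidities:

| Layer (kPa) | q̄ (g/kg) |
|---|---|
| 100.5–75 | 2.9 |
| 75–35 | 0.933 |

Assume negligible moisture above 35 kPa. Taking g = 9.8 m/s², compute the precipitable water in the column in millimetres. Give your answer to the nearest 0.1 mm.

PW ≈ 11.4 mm

Precipitable water is the column-integrated vapour mass per unit area: PW = (1/g) Σ q̄ Δp, with q in kg/kg and Δp in Pa (1 kg/m² of water = 1 mm).
Layer 100.5–75 kPa: Δp = 255 hPa = 25500 Pa, q̄ = 0.0029 kg/kg → 0.0029 × 25500 / 9.8 = 7.55 mm
Layer 75–35 kPa: Δp = 400 hPa = 40000 Pa, q̄ = 0.000933 kg/kg → 0.000933 × 40000 / 9.8 = 3.81 mm
PW = 7.55 + 3.81 = 11.36 ≈ 11.4 mm.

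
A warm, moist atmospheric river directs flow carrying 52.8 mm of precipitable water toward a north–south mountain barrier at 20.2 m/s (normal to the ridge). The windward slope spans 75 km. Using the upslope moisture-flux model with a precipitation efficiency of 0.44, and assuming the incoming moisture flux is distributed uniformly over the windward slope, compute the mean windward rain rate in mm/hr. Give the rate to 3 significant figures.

R ≈ 22.5 mm/hr

Incoming column moisture flux per unit ridge length: F = V × PW = 20.2 × 52.8 = 1066.56 mm·m/s.
Spread over the 75 km slope with efficiency ε = 0.44: R = ε·F/W = 0.44 × 1066.56 / 75000 m = 6.257e-03 mm/s.
R = 6.257e-03 × 3600 = 22.5 mm/hr.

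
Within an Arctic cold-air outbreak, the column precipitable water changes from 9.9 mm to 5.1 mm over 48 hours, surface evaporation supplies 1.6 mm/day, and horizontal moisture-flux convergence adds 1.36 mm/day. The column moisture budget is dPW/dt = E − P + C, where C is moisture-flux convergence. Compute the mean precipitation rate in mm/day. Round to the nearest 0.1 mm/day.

dPW/dt = (5.1 − 9.9) mm / (48/24 day) = -2.400 mm/day.
P = E + C − dPW/dt = 1.6 + (1.36) − (-2.400) = 5.4 mm/day.

P ≈ 5.4 mm/day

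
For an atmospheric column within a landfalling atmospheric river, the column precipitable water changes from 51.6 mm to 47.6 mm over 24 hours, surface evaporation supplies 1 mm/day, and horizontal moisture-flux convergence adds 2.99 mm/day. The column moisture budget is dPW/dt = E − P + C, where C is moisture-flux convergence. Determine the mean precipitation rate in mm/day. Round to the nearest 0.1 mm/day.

dPW/dt = (47.6 − 51.6) mm / (24/24 day) = -4.000 mm/day.
P = E + C − dPW/dt = 1 + (2.99) − (-4.000) = 8.0 mm/day.

P ≈ 8.0 mm/day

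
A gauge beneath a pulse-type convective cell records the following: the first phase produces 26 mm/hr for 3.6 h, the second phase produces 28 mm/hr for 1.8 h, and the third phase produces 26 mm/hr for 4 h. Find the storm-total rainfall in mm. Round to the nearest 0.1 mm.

Total = Σ Rᵢ Δtᵢ = 26 × 3.6 + 28 × 1.8 + 26 × 4
      = 93.6 + 50.4 + 104 = 248.0 mm.

total ≈ 248.0 mm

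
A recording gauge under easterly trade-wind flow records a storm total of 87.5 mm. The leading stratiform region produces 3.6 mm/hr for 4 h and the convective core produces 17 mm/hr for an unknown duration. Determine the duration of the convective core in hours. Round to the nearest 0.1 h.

Known phases: 3.6 × 4 = 14.4 mm.
Remaining depth = 87.5 − 14.4 = 73.1 mm.
Duration = 73.1 / 17 = 4.3 h.

duration ≈ 4.3 h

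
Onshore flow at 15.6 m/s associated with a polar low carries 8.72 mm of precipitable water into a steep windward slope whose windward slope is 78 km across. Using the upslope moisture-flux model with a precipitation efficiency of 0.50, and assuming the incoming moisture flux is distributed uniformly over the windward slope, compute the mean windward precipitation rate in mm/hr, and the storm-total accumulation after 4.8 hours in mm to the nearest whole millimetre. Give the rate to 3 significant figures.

Incoming column moisture flux per unit ridge length: F = V × PW = 15.6 × 8.72 = 136.032 mm·m/s.
Spread over the 78 km slope with efficiency ε = 0.50: R = ε·F/W = 0.50 × 136.032 / 78000 m = 8.720e-04 mm/s.
R = 8.720e-04 × 3600 = 3.14 mm/hr.
Over 4.8 h: total = 3.14 × 4.8 = 15.072 ≈ 15 mm.

R ≈ 3.14 mm/hr; total ≈ 15 mm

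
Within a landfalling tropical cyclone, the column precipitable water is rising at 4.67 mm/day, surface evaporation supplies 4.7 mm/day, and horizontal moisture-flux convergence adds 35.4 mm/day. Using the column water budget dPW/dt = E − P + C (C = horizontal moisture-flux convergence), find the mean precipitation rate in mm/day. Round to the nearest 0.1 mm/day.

P ≈ 35.4 mm/day

dPW/dt = +4.67 mm/day.
P = E + C − dPW/dt = 4.7 + (35.4) − (+4.67) = 35.4 mm/day.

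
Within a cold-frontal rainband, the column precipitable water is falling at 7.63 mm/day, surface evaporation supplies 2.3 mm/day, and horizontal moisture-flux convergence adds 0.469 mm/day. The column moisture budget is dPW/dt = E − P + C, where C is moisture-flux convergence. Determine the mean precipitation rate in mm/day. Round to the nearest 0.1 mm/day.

P ≈ 10.4 mm/day

dPW/dt = -7.63 mm/day.
P = E + C − dPW/dt = 2.3 + (0.469) − (-7.63) = 10.4 mm/day.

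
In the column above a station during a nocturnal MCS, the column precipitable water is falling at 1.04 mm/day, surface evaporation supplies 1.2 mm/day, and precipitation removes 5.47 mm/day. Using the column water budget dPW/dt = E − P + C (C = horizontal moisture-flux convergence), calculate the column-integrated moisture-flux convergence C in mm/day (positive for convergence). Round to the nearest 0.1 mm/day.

C ≈ 3.2 mm/day

dPW/dt = -1.04 mm/day.
C = dPW/dt − E + P = (-1.04) − 1.2 + 5.47 = 3.2 mm/day.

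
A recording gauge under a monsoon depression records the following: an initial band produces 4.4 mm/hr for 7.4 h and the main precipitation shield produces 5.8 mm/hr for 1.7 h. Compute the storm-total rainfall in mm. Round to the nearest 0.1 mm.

Total = Σ Rᵢ Δtᵢ = 4.4 × 7.4 + 5.8 × 1.7
      = 32.56 + 9.86 = 42.4 mm.

total ≈ 42.4 mm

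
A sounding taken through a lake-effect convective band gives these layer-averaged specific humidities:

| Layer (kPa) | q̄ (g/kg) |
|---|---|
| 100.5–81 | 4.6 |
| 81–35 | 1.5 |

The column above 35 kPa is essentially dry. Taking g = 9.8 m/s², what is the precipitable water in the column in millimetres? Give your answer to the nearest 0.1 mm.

PW ≈ 16.2 mm

Precipitable water is the column-integrated vapour mass per unit area: PW = (1/g) Σ q̄ Δp, with q in kg/kg and Δp in Pa (1 kg/m² of water = 1 mm).
Layer 100.5–81 kPa: Δp = 195 hPa = 19500 Pa, q̄ = 0.0046 kg/kg → 0.0046 × 19500 / 9.8 = 9.15 mm
Layer 81–35 kPa: Δp = 460 hPa = 46000 Pa, q̄ = 0.0015 kg/kg → 0.0015 × 46000 / 9.8 = 7.04 mm
PW = 9.15 + 7.04 = 16.19 ≈ 16.2 mm.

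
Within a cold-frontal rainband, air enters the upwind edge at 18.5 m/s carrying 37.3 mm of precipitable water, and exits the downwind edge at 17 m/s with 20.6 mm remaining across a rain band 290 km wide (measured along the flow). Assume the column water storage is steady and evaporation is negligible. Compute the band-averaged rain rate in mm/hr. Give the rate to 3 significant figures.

R ≈ 4.22 mm/hr

Column moisture flux per unit crosswind length is F = V × PW.
Inflow: F_in = 18.5 × 37.3 = 690.05 mm·m/s
Outflow: F_out = 17 × 20.6 = 350.2 mm·m/s
Steady-state rate R = (F_in − F_out)/L = (690.05 − 350.2) / 290000 m = 1.172e-03 mm/s.
R = 1.172e-03 × 3600 = 4.22 mm/hr.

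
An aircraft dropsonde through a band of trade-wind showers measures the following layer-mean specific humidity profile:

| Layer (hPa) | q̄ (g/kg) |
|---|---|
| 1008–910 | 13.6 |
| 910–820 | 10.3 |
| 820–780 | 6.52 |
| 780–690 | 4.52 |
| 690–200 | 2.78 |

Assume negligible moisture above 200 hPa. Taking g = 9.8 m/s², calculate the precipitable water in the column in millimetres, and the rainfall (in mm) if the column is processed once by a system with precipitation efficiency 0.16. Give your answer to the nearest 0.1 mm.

PW ≈ 43.8 mm; rainfall ≈ 7.0 mm

Precipitable water is the column-integrated vapour mass per unit area: PW = (1/g) Σ q̄ Δp, with q in kg/kg and Δp in Pa (1 kg/m² of water = 1 mm).
Layer 1008–910 hPa: Δp = 98 hPa = 9800 Pa, q̄ = 0.0136 kg/kg → 0.0136 × 9800 / 9.8 = 13.60 mm
Layer 910–820 hPa: Δp = 90 hPa = 9000 Pa, q̄ = 0.0103 kg/kg → 0.0103 × 9000 / 9.8 = 9.46 mm
Layer 820–780 hPa: Δp = 40 hPa = 4000 Pa, q̄ = 0.00652 kg/kg → 0.00652 × 4000 / 9.8 = 2.66 mm
Layer 780–690 hPa: Δp = 90 hPa = 9000 Pa, q̄ = 0.00452 kg/kg → 0.00452 × 9000 / 9.8 = 4.15 mm
Layer 690–200 hPa: Δp = 490 hPa = 49000 Pa, q̄ = 0.00278 kg/kg → 0.00278 × 49000 / 9.8 = 13.90 mm
PW = 13.60 + 9.46 + 2.66 + 4.15 + 13.90 = 43.77 ≈ 43.8 mm.
Rainfall = ε × PW = 0.16 × 43.8 = 7.0 mm.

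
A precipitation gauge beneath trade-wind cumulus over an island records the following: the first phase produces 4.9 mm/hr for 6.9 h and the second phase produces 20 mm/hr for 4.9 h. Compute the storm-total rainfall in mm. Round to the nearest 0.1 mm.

total ≈ 131.8 mm

Total = Σ Rᵢ Δtᵢ = 4.9 × 6.9 + 20 × 4.9
      = 33.81 + 98 = 131.8 mm.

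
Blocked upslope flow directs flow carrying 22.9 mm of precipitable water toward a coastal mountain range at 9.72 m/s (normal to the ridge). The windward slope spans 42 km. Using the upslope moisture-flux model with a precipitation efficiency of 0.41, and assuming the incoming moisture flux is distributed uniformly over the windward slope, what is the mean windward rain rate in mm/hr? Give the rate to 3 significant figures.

R ≈ 7.82 mm/hr

Incoming column moisture flux per unit ridge length: F = V × PW = 9.72 × 22.9 = 222.588 mm·m/s.
Spread over the 42 km slope with efficiency ε = 0.41: R = ε·F/W = 0.41 × 222.588 / 42000 m = 2.173e-03 mm/s.
R = 2.173e-03 × 3600 = 7.82 mm/hr.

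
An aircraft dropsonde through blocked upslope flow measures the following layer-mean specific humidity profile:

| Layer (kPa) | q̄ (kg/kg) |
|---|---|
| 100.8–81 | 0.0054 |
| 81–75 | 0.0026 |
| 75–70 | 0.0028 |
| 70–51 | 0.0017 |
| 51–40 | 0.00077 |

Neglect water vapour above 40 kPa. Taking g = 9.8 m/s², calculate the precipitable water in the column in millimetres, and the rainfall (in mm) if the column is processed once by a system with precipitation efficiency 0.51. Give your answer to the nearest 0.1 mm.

Precipitable water is the column-integrated vapour mass per unit area: PW = (1/g) Σ q̄ Δp, with q in kg/kg and Δp in Pa (1 kg/m² of water = 1 mm).
Layer 100.8–81 kPa: Δp = 198 hPa = 19800 Pa, q̄ = 0.0054 kg/kg → 0.0054 × 19800 / 9.8 = 10.91 mm
Layer 81–75 kPa: Δp = 60 hPa = 6000 Pa, q̄ = 0.0026 kg/kg → 0.0026 × 6000 / 9.8 = 1.59 mm
Layer 75–70 kPa: Δp = 50 hPa = 5000 Pa, q̄ = 0.0028 kg/kg → 0.0028 × 5000 / 9.8 = 1.43 mm
Layer 70–51 kPa: Δp = 190 hPa = 19000 Pa, q̄ = 0.0017 kg/kg → 0.0017 × 19000 / 9.8 = 3.30 mm
Layer 51–40 kPa: Δp = 110 hPa = 11000 Pa, q̄ = 0.00077 kg/kg → 0.00077 × 11000 / 9.8 = 0.86 mm
PW = 10.91 + 1.59 + 1.43 + 3.30 + 0.86 = 18.09 ≈ 18.1 mm.
Rainfall = ε × PW = 0.51 × 18.1 = 9.2 mm.

PW ≈ 18.1 mm; rainfall ≈ 9.2 mm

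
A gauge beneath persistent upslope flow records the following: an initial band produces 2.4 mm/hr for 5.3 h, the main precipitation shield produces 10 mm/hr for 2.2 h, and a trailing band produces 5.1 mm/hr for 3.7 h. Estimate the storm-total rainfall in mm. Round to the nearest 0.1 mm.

Total = Σ Rᵢ Δtᵢ = 2.4 × 5.3 + 10 × 2.2 + 5.1 × 3.7
      = 12.72 + 22 + 18.87 = 53.6 mm.

total ≈ 53.6 mm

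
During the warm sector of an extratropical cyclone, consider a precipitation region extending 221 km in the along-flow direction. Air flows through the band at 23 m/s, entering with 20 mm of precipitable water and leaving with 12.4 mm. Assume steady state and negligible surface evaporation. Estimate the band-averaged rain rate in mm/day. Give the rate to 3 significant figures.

Column moisture flux per unit crosswind length is F = V × PW.
Inflow: F_in = 23 × 20 = 460 mm·m/s
Outflow: F_out = 23 × 12.4 = 285.2 mm·m/s
Steady-state rate R = (F_in − F_out)/L = (460 − 285.2) / 221000 m = 7.910e-04 mm/s.
R = 7.910e-04 × 3600 × 24 = 68.3 mm/day.

R ≈ 68.3 mm/day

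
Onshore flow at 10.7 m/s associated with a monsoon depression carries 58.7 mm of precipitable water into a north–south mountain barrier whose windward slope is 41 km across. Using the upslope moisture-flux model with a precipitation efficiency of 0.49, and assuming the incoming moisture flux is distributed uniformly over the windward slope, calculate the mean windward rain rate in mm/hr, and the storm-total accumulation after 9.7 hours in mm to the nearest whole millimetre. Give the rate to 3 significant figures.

R ≈ 27.0 mm/hr; total ≈ 262 mm

Incoming column moisture flux per unit ridge length: F = V × PW = 10.7 × 58.7 = 628.09 mm·m/s.
Spread over the 41 km slope with efficiency ε = 0.49: R = ε·F/W = 0.49 × 628.09 / 41000 m = 7.506e-03 mm/s.
R = 7.506e-03 × 3600 = 27.0 mm/hr.
Over 9.7 h: total = 27.0 × 9.7 = 261.9 ≈ 262 mm.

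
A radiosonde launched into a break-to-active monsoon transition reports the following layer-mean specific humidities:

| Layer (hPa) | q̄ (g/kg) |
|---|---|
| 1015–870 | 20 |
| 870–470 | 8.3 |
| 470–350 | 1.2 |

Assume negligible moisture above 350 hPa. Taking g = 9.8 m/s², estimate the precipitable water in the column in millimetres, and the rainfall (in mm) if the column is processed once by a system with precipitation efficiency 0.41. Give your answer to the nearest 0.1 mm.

Precipitable water is the column-integrated vapour mass per unit area: PW = (1/g) Σ q̄ Δp, with q in kg/kg and Δp in Pa (1 kg/m² of water = 1 mm).
Layer 1015–870 hPa: Δp = 145 hPa = 14500 Pa, q̄ = 0.02 kg/kg → 0.02 × 14500 / 9.8 = 29.59 mm
Layer 870–470 hPa: Δp = 400 hPa = 40000 Pa, q̄ = 0.0083 kg/kg → 0.0083 × 40000 / 9.8 = 33.88 mm
Layer 470–350 hPa: Δp = 120 hPa = 12000 Pa, q̄ = 0.0012 kg/kg → 0.0012 × 12000 / 9.8 = 1.47 mm
PW = 29.59 + 33.88 + 1.47 = 64.94 ≈ 64.9 mm.
Rainfall = ε × PW = 0.41 × 64.9 = 26.6 mm.

PW ≈ 64.9 mm; rainfall ≈ 26.6 mm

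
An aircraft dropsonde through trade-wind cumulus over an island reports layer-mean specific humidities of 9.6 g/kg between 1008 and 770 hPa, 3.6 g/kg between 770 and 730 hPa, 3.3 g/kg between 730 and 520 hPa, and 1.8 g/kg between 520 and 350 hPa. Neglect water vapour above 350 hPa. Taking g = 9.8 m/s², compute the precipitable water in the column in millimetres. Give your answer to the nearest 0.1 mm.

PW ≈ 35.0 mm

Precipitable water is the column-integrated vapour mass per unit area: PW = (1/g) Σ q̄ Δp, with q in kg/kg and Δp in Pa (1 kg/m² of water = 1 mm).
Layer 1008–770 hPa: Δp = 238 hPa = 23800 Pa, q̄ = 0.0096 kg/kg → 0.0096 × 23800 / 9.8 = 23.31 mm
Layer 770–730 hPa: Δp = 40 hPa = 4000 Pa, q̄ = 0.0036 kg/kg → 0.0036 × 4000 / 9.8 = 1.47 mm
Layer 730–520 hPa: Δp = 210 hPa = 21000 Pa, q̄ = 0.0033 kg/kg → 0.0033 × 21000 / 9.8 = 7.07 mm
Layer 520–350 hPa: Δp = 170 hPa = 17000 Pa, q̄ = 0.0018 kg/kg → 0.0018 × 17000 / 9.8 = 3.12 mm
PW = 23.31 + 1.47 + 7.07 + 3.12 = 34.97 ≈ 35.0 mm.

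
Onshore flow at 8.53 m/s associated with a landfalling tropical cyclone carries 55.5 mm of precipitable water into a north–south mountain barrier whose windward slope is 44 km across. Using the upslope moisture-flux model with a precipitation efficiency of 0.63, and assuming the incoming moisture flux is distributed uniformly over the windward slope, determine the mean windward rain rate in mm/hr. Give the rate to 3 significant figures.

Incoming column moisture flux per unit ridge length: F = V × PW = 8.53 × 55.5 = 473.415 mm·m/s.
Spread over the 44 km slope with efficiency ε = 0.63: R = ε·F/W = 0.63 × 473.415 / 44000 m = 6.778e-03 mm/s.
R = 6.778e-03 × 3600 = 24.4 mm/hr.

R ≈ 24.4 mm/hr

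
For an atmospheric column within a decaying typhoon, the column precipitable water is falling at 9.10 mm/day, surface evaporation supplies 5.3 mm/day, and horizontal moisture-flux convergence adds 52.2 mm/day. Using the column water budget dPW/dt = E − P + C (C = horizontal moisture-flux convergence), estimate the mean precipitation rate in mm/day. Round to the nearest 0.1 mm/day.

P ≈ 66.6 mm/day

dPW/dt = -9.10 mm/day.
P = E + C − dPW/dt = 5.3 + (52.2) − (-9.10) = 66.6 mm/day.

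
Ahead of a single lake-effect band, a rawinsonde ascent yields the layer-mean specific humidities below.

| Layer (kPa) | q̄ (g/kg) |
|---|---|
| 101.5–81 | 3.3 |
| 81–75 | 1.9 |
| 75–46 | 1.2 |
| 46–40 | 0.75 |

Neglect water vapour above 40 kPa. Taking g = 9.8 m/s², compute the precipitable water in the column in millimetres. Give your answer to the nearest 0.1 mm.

PW ≈ 12.1 mm

Precipitable water is the column-integrated vapour mass per unit area: PW = (1/g) Σ q̄ Δp, with q in kg/kg and Δp in Pa (1 kg/m² of water = 1 mm).
Layer 101.5–81 kPa: Δp = 205 hPa = 20500 Pa, q̄ = 0.0033 kg/kg → 0.0033 × 20500 / 9.8 = 6.90 mm
Layer 81–75 kPa: Δp = 60 hPa = 6000 Pa, q̄ = 0.0019 kg/kg → 0.0019 × 6000 / 9.8 = 1.16 mm
Layer 75–46 kPa: Δp = 290 hPa = 29000 Pa, q̄ = 0.0012 kg/kg → 0.0012 × 29000 / 9.8 = 3.55 mm
Layer 46–40 kPa: Δp = 60 hPa = 6000 Pa, q̄ = 0.00075 kg/kg → 0.00075 × 6000 / 9.8 = 0.46 mm
PW = 6.90 + 1.16 + 3.55 + 0.46 = 12.07 ≈ 12.1 mm.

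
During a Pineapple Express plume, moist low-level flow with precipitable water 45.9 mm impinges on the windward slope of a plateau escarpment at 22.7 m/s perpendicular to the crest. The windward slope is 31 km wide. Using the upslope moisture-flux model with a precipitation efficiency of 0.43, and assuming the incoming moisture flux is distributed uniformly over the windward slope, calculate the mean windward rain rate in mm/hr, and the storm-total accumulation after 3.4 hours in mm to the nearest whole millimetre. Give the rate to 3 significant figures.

Incoming column moisture flux per unit ridge length: F = V × PW = 22.7 × 45.9 = 1041.93 mm·m/s.
Spread over the 31 km slope with efficiency ε = 0.43: R = ε·F/W = 0.43 × 1041.93 / 31000 m = 1.445e-02 mm/s.
R = 1.445e-02 × 3600 = 52.0 mm/hr.
Over 3.4 h: total = 52.0 × 3.4 = 176.8 ≈ 177 mm.

R ≈ 52.0 mm/hr; total ≈ 177 mm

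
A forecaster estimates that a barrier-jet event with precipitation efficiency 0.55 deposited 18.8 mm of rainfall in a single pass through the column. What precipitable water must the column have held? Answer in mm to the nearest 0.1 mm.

PW = rainfall / ε = 18.8 / 0.55 = 34.2 mm.

PW ≈ 34.2 mm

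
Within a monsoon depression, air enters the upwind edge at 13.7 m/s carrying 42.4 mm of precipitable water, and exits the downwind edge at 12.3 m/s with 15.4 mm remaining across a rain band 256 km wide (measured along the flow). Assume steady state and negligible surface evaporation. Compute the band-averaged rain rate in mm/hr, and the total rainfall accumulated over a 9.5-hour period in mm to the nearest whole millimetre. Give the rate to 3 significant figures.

Column moisture flux per unit crosswind length is F = V × PW.
Inflow: F_in = 13.7 × 42.4 = 580.88 mm·m/s
Outflow: F_out = 12.3 × 15.4 = 189.42 mm·m/s
Steady-state rate R = (F_in − F_out)/L = (580.88 − 189.42) / 256000 m = 1.529e-03 mm/s.
R = 1.529e-03 × 3600 = 5.50 mm/hr.
Over 9.5 h: total = 5.50 × 9.5 = 52.25 ≈ 52 mm.

R ≈ 5.50 mm/hr; total ≈ 52 mm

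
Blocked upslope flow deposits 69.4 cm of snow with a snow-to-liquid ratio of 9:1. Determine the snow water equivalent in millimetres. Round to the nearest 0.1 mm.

SWE = snow depth / ratio = 69.4 cm / 9 = 7.711 cm = 77.1 mm.

SWE ≈ 77.1 mm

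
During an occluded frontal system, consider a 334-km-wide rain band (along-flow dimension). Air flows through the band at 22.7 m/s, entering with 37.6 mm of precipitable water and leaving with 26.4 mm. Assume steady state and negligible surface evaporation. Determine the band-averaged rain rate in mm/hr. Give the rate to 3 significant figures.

R ≈ 2.74 mm/hr

Column moisture flux per unit crosswind length is F = V × PW.
Inflow: F_in = 22.7 × 37.6 = 853.52 mm·m/s
Outflow: F_out = 22.7 × 26.4 = 599.28 mm·m/s
Steady-state rate R = (F_in − F_out)/L = (853.52 − 599.28) / 334000 m = 7.612e-04 mm/s.
R = 7.612e-04 × 3600 = 2.74 mm/hr.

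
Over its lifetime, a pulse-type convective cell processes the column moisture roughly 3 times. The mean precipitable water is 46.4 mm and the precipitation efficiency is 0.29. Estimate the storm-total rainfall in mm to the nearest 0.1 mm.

rainfall ≈ 40.4 mm

Each cycle deposits ε × PW = 0.29 × 46.4 = 13.456 mm.
Over 3 cycles: 3 × 13.456 = 40.4 mm.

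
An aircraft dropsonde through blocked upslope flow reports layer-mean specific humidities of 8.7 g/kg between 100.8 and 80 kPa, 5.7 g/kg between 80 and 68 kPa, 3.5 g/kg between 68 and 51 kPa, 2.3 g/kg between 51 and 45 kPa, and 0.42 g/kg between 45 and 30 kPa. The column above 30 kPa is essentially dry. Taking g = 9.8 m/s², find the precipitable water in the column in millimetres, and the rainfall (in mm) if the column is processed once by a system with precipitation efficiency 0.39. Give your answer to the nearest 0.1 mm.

Precipitable water is the column-integrated vapour mass per unit area: PW = (1/g) Σ q̄ Δp, with q in kg/kg and Δp in Pa (1 kg/m² of water = 1 mm).
Layer 100.8–80 kPa: Δp = 208 hPa = 20800 Pa, q̄ = 0.0087 kg/kg → 0.0087 × 20800 / 9.8 = 18.47 mm
Layer 80–68 kPa: Δp = 120 hPa = 12000 Pa, q̄ = 0.0057 kg/kg → 0.0057 × 12000 / 9.8 = 6.98 mm
Layer 68–51 kPa: Δp = 170 hPa = 17000 Pa, q̄ = 0.0035 kg/kg → 0.0035 × 17000 / 9.8 = 6.07 mm
Layer 51–45 kPa: Δp = 60 hPa = 6000 Pa, q̄ = 0.0023 kg/kg → 0.0023 × 6000 / 9.8 = 1.41 mm
Layer 45–30 kPa: Δp = 150 hPa = 15000 Pa, q̄ = 0.00042 kg/kg → 0.00042 × 15000 / 9.8 = 0.64 mm
PW = 18.47 + 6.98 + 6.07 + 1.41 + 0.64 = 33.57 ≈ 33.6 mm.
Rainfall = ε × PW = 0.39 × 33.6 = 13.1 mm.

PW ≈ 33.6 mm; rainfall ≈ 13.1 mm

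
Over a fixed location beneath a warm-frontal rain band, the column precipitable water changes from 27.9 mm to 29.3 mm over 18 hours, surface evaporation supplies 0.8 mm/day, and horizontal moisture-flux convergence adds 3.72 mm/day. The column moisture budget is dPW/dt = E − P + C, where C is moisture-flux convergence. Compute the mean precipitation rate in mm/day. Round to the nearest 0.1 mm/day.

dPW/dt = (29.3 − 27.9) mm / (18/24 day) = +1.867 mm/day.
P = E + C − dPW/dt = 0.8 + (3.72) − (+1.867) = 2.7 mm/day.

P ≈ 2.7 mm/day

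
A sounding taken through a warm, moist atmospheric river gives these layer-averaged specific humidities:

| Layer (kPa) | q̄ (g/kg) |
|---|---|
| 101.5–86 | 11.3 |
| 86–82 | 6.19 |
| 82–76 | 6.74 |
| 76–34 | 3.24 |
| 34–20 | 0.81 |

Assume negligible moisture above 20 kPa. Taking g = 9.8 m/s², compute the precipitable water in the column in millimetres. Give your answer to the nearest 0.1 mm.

Precipitable water is the column-integrated vapour mass per unit area: PW = (1/g) Σ q̄ Δp, with q in kg/kg and Δp in Pa (1 kg/m² of water = 1 mm).
Layer 101.5–86 kPa: Δp = 155 hPa = 15500 Pa, q̄ = 0.0113 kg/kg → 0.0113 × 15500 / 9.8 = 17.87 mm
Layer 86–82 kPa: Δp = 40 hPa = 4000 Pa, q̄ = 0.00619 kg/kg → 0.00619 × 4000 / 9.8 = 2.53 mm
Layer 82–76 kPa: Δp = 60 hPa = 6000 Pa, q̄ = 0.00674 kg/kg → 0.00674 × 6000 / 9.8 = 4.13 mm
Layer 76–34 kPa: Δp = 420 hPa = 42000 Pa, q̄ = 0.00324 kg/kg → 0.00324 × 42000 / 9.8 = 13.89 mm
Layer 34–20 kPa: Δp = 140 hPa = 14000 Pa, q̄ = 0.00081 kg/kg → 0.00081 × 14000 / 9.8 = 1.16 mm
PW = 17.87 + 2.53 + 4.13 + 13.89 + 1.16 = 39.58 ≈ 39.6 mm.

PW ≈ 39.6 mm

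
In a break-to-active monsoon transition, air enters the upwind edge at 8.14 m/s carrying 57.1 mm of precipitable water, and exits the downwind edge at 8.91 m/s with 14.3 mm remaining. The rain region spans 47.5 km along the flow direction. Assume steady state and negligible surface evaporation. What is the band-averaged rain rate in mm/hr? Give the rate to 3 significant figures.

Column moisture flux per unit crosswind length is F = V × PW.
Inflow: F_in = 8.14 × 57.1 = 464.794 mm·m/s
Outflow: F_out = 8.91 × 14.3 = 127.413 mm·m/s
Steady-state rate R = (F_in − F_out)/L = (464.794 − 127.413) / 47500 m = 7.103e-03 mm/s.
R = 7.103e-03 × 3600 = 25.6 mm/hr.

R ≈ 25.6 mm/hr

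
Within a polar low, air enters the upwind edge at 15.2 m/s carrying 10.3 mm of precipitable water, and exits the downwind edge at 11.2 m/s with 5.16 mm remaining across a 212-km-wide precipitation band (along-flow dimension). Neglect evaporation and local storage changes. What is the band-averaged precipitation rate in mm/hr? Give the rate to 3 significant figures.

R ≈ 1.68 mm/hr

Column moisture flux per unit crosswind length is F = V × PW.
Inflow: F_in = 15.2 × 10.3 = 156.56 mm·m/s
Outflow: F_out = 11.2 × 5.16 = 57.792 mm·m/s
Steady-state rate R = (F_in − F_out)/L = (156.56 − 57.792) / 212000 m = 4.659e-04 mm/s.
R = 4.659e-04 × 3600 = 1.68 mm/hr.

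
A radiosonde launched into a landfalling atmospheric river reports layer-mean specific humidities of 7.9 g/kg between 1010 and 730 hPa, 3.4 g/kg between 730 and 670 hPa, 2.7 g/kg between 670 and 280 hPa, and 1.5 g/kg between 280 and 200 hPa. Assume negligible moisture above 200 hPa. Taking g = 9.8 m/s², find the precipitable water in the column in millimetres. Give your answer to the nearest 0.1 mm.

PW ≈ 36.6 mm

Precipitable water is the column-integrated vapour mass per unit area: PW = (1/g) Σ q̄ Δp, with q in kg/kg and Δp in Pa (1 kg/m² of water = 1 mm).
Layer 1010–730 hPa: Δp = 280 hPa = 28000 Pa, q̄ = 0.0079 kg/kg → 0.0079 × 28000 / 9.8 = 22.57 mm
Layer 730–670 hPa: Δp = 60 hPa = 6000 Pa, q̄ = 0.0034 kg/kg → 0.0034 × 6000 / 9.8 = 2.08 mm
Layer 670–280 hPa: Δp = 390 hPa = 39000 Pa, q̄ = 0.0027 kg/kg → 0.0027 × 39000 / 9.8 = 10.74 mm
Layer 280–200 hPa: Δp = 80 hPa = 8000 Pa, q̄ = 0.0015 kg/kg → 0.0015 × 8000 / 9.8 = 1.22 mm
PW = 22.57 + 2.08 + 10.74 + 1.22 = 36.61 ≈ 36.6 mm.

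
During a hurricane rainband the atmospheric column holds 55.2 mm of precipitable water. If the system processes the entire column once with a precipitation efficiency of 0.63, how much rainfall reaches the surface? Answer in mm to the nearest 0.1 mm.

rainfall ≈ 34.8 mm

Rainfall = ε × PW = 0.63 × 55.2 = 34.8 mm.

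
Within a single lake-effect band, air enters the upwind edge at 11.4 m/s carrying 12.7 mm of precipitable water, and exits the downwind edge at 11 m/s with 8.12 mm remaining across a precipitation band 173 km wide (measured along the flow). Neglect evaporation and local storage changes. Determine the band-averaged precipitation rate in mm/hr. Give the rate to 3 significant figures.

R ≈ 1.15 mm/hr

Column moisture flux per unit crosswind length is F = V × PW.
Inflow: F_in = 11.4 × 12.7 = 144.78 mm·m/s
Outflow: F_out = 11 × 8.12 = 89.32 mm·m/s
Steady-state rate R = (F_in − F_out)/L = (144.78 − 89.32) / 173000 m = 3.206e-04 mm/s.
R = 3.206e-04 × 3600 = 1.15 mm/hr.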